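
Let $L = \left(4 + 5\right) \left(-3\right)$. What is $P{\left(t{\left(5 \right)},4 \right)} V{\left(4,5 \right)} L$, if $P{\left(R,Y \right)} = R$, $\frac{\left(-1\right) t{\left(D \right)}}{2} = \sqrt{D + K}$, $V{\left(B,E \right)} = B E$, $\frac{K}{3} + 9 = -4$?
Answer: $1080 i \sqrt{34} \approx 6297.4 i$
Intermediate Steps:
$K = -39$ ($K = -27 + 3 \left(-4\right) = -27 - 12 = -39$)
$t{\left(D \right)} = - 2 \sqrt{-39 + D}$ ($t{\left(D \right)} = - 2 \sqrt{D - 39} = - 2 \sqrt{-39 + D}$)
$L = -27$ ($L = 9 \left(-3\right) = -27$)
$P{\left(t{\left(5 \right)},4 \right)} V{\left(4,5 \right)} L = - 2 \sqrt{-39 + 5} \cdot 4 \cdot 5 \left(-27\right) = - 2 \sqrt{-34} \cdot 20 \left(-27\right) = - 2 i \sqrt{34} \cdot 20 \left(-27\right) = - 40 i \sqrt{34} \left(-27\right) = 1080 i \sqrt{34}$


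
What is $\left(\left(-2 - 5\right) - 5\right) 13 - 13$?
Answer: $-169$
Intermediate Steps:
$\left(\left(-2 - 5\right) - 5\right) 13 - 13 = \left(-7 - 5\right) 13 - 13 = \left(-12\right) 13 - 13 = -156 - 13 = -169$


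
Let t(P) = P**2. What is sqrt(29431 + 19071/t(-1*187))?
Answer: sqrt(1029191710)/187 ≈ 171.56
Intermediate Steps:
sqrt(29431 + 19071/t(-1*187)) = sqrt(29431 + 19071/((-1*187)**2)) = sqrt(29431 + 19071/((-187)**2)) = sqrt(29431 + 19071/34969) = sqrt(1029191710/34969) = sqrt(1029191710)/187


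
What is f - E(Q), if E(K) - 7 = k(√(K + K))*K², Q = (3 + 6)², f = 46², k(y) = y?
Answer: 2109 - 59049*√2 ≈ -81399.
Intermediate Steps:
f = 2116
Q = 81 (Q = 9² = 81)
E(K) = 7 + √2*K^(5/2) (E(K) = 7 + √(K + K)*K² = 7 + √(2*K)*K² = 7 + (√2*√K)*K² = 7 + √2*K^(5/2))
f - E(Q) = 2116 - (7 + √2*81^(5/2)) = 2116 - (7 + √2*59049) = 2116 - (7 + 59049*√2) = 2116 + (-7 - 59049*√2) = 2109 - 59049*√2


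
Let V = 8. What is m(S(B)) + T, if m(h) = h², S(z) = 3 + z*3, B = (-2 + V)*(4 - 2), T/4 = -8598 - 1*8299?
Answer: -66067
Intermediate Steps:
T = -67588 (T = 4*(-8598 - 1*8299) = 4*(-8598 - 8299) = 4*(-16897) = -67588)
B = 12 (B = (-2 + 8)*(4 - 2) = 6*2 = 12)
S(z) = 3 + 3*z
m(S(B)) + T = (3 + 3*12)² - 67588 = (3 + 36)² - 67588 = 39² - 67588 = 1521 - 67588 = -66067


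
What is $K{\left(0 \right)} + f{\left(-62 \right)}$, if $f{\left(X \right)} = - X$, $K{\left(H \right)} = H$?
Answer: $62$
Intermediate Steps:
$K{\left(0 \right)} + f{\left(-62 \right)} = 0 - -62 = 0 + 62 = 62$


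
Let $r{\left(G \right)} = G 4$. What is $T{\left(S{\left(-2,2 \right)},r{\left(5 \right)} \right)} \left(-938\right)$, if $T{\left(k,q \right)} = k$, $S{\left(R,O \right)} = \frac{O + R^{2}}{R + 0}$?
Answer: $2814$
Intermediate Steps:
$S{\left(R,O \right)} = \frac{O + R^{2}}{R}$
$r{\left(G \right)} = 4 G$
$T{\left(S{\left(-2,2 \right)},r{\left(5 \right)} \right)} \left(-938\right) = \left(-2 + \frac{2}{-2}\right) \left(-938\right) = \left(-2 + 2 \left(- \frac{1}{2}\right)\right) \left(-938\right) = \left(-2 - 1\right) \left(-938\right) = \left(-3\right) \left(-938\right) = 2814$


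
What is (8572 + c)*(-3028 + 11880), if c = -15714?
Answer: -63220984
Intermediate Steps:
(8572 + c)*(-3028 + 11880) = (8572 - 15714)*(-3028 + 11880) = -7142*8852 = -63220984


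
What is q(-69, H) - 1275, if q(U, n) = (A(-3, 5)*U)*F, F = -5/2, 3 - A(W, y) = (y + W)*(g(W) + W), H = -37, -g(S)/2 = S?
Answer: -3585/2 ≈ -1792.5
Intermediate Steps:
g(S) = -2*S
A(W, y) = 3 + W*(W + y) (A(W, y) = 3 - (y + W)*(-2*W + W) = 3 - (W + y)*(-W) = 3 - (-1)*W*(W + y) = 3 + W*(W + y))
F = -5/2 (F = -5*½ = -5/2 ≈ -2.5000)
q(U, n) = 15*U/2 (q(U, n) = ((3 + (-3)² - 3*5)*U)*(-5/2) = ((3 + 9 - 15)*U)*(-5/2) = -3*U*(-5/2) = 15*U/2)
q(-69, H) - 1275 = (15/2)*(-69) - 1275 = -1035/2 - 1275 = -3585/2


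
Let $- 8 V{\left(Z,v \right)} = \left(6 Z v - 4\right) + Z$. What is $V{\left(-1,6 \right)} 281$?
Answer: $\frac{11521}{8} \approx 1440.1$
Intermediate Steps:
$V{\left(Z,v \right)} = \frac{1}{2} - \frac{Z}{8} - \frac{3 Z v}{4}$ ($V{\left(Z,v \right)} = - \frac{\left(6 Z v - 4\right) + Z}{8} = - \frac{\left(-4 + 6 Z v\right) + Z}{8} = - \frac{-4 + Z + 6 Z v}{8} = \frac{1}{2} - \frac{Z}{8} - \frac{3 Z v}{4}$)
$V{\left(-1,6 \right)} 281 = \left(\frac{1}{2} - - \frac{1}{8} - \left(- \frac{3}{4}\right) 6\right) 281 = \left(\frac{1}{2} + \frac{1}{8} + \frac{9}{2}\right) 281 = \frac{41}{8} \cdot 281 = \frac{11521}{8}$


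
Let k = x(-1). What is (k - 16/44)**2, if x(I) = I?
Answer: 225/121 ≈ 1.8595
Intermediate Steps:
k = -1
(k - 16/44)**2 = (-1 - 16/44)**2 = (-1 - 16*1/44)**2 = (-1 - 4/11)**2 = (-15/11)**2 = 225/121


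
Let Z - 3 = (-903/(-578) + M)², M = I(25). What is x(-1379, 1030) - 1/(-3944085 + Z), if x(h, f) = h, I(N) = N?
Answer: -1816720767954657/1317418976279 ≈ -1379.0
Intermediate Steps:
M = 25
Z = 236716861/334084 (Z = 3 + (-903/(-578) + 25)² = 3 + (-903*(-1/578) + 25)² = 3 + (903/578 + 25)² = 3 + (15353/578)² = 3 + 235714609/334084 = 236716861/334084 ≈ 708.55)
x(-1379, 1030) - 1/(-3944085 + Z) = -1379 - 1/(-3944085 + 236716861/334084) = -1379 - 1/(-1317418976279/334084) = -1379 - 1*(-334084/1317418976279) = -1379 + 334084/1317418976279 = -1816720767954657/1317418976279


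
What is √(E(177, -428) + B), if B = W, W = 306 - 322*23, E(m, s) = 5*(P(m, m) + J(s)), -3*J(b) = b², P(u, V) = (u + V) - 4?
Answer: I*√2795910/3 ≈ 557.37*I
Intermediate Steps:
P(u, V) = -4 + V + u (P(u, V) = (V + u) - 4 = -4 + V + u)
J(b) = -b²/3
E(m, s) = -20 + 10*m - 5*s²/3 (E(m, s) = 5*((-4 + m + m) - s²/3) = 5*((-4 + 2*m) - s²/3) = 5*(-4 + 2*m - s²/3) = -20 + 10*m - 5*s²/3)
W = -7100 (W = 306 - 7406 = -7100)
B = -7100
√(E(177, -428) + B) = √((-20 + 10*177 - 5/3*(-428)²) - 7100) = √((-20 + 1770 - 5/3*183184) - 7100) = √((-20 + 1770 - 915920/3) - 7100) = √(-910670/3 - 7100) = √(-931970/3) = I*√2795910/3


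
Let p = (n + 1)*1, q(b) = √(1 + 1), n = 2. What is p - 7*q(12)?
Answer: 3 - 7*√2 ≈ -6.8995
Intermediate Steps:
q(b) = √2
p = 3 (p = (2 + 1)*1 = 3*1 = 3)
p - 7*q(12) = 3 - 7*√2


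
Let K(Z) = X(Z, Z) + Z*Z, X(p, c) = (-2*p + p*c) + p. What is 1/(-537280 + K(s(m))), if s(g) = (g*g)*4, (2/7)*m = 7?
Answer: 1/10989921 ≈ 9.0992e-8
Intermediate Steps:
X(p, c) = -p + c*p (X(p, c) = (-2*p + c*p) + p = -p + c*p)
m = 49/2 (m = (7/2)*7 = 49/2 ≈ 24.500)
s(g) = 4*g² (s(g) = g²*4 = 4*g²)
K(Z) = Z² + Z*(-1 + Z) (K(Z) = Z*(-1 + Z) + Z*Z = Z*(-1 + Z) + Z² = Z² + Z*(-1 + Z))
1/(-537280 + K(s(m))) = 1/(-537280 + (4*(49/2)²)*(-1 + 2*(4*(49/2)²))) = 1/(-537280 + (4*(2401/4))*(-1 + 2*(4*(2401/4)))) = 1/(-537280 + 2401*(-1 + 2*2401)) = 1/(-537280 + 2401*(-1 + 4802)) = 1/(-537280 + 2401*4801) = 1/(-537280 + 11527201) = 1/10989921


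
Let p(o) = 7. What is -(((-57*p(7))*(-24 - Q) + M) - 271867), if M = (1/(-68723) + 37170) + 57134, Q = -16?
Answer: 11983298234/68723 ≈ 1.7437e+5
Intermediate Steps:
M = 6480853791/68723 (M = (-1/68723 + 37170) + 57134 = 2554433909/68723 + 57134 = 6480853791/68723 ≈ 94304.)
-(((-57*p(7))*(-24 - Q) + M) - 271867) = -(((-57*7)*(-24 - 1*(-16)) + 6480853791/68723) - 271867) = -((-399*(-24 + 16) + 6480853791/68723) - 271867) = -((-399*(-8) + 6480853791/68723) - 271867) = -((3192 + 6480853791/68723) - 271867) = -(6700217607/68723 - 271867) = -1*(-11983298234/68723) = 11983298234/68723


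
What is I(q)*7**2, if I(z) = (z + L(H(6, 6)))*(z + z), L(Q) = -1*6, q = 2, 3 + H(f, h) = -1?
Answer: -784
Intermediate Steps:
H(f, h) = -4 (H(f, h) = -3 - 1 = -4)
L(Q) = -6
I(z) = 2*z*(-6 + z) (I(z) = (z - 6)*(z + z) = (-6 + z)*(2*z) = 2*z*(-6 + z))
I(q)*7**2 = (2*2*(-6 + 2))*7**2 = (2*2*(-4))*49 = -16*49 = -784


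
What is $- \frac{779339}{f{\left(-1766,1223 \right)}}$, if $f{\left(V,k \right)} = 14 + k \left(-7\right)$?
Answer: $\frac{70849}{777} \approx 91.183$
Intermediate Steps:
$f{\left(V,k \right)} = 14 - 7 k$
$- \frac{779339}{f{\left(-1766,1223 \right)}} = - \frac{779339}{14 - 8561} = - \frac{779339}{-8547} = \left(-779339\right) \left(- \frac{1}{8547}\right) = \frac{70849}{777}$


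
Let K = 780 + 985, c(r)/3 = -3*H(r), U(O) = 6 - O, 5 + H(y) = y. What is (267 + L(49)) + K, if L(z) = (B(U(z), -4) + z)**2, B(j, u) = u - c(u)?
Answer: 3328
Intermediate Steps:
H(y) = -5 + y
c(r) = 45 - 9*r (c(r) = 3*(-3*(-5 + r)) = 3*(15 - 3*r) = 45 - 9*r)
B(j, u) = -45 + 10*u (B(j, u) = u - (45 - 9*u) = u + (-45 + 9*u) = -45 + 10*u)
L(z) = (-85 + z)**2 (L(z) = ((-45 + 10*(-4)) + z)**2 = ((-45 - 40) + z)**2 = (-85 + z)**2)
K = 1765
(267 + L(49)) + K = (267 + (-85 + 49)**2) + 1765 = (267 + (-36)**2) + 1765 = (267 + 1296) + 1765 = 1563 + 1765 = 3328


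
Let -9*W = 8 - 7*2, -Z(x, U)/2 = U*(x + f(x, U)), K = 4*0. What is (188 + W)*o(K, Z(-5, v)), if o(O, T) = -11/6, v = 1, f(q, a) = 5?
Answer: -3113/9 ≈ -345.89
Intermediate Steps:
K = 0
Z(x, U) = -2*U*(5 + x) (Z(x, U) = -2*U*(x + 5) = -2*U*(5 + x))
o(O, T) = -11/6 (o(O, T) = -11*⅙ = -11/6)
W = ⅔ (W = -(8 - 7*2)/9 = -(8 - 14)/9 = -⅑*(-6) = ⅔ ≈ 0.66667)
(188 + W)*o(K, Z(-5, v)) = (188 + ⅔)*(-11/6) = (566/3)*(-11/6) = -3113/9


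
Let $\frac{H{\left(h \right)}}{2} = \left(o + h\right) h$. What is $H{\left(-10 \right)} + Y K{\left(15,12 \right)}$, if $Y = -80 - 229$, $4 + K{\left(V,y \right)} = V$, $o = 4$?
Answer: $-3279$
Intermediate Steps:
$K{\left(V,y \right)} = -4 + V$
$H{\left(h \right)} = 2 h \left(4 + h\right)$ ($H{\left(h \right)} = 2 \left(4 + h\right) h = 2 h \left(4 + h\right)$)
$Y = -309$ ($Y = -80 - 229 = -309$)
$H{\left(-10 \right)} + Y K{\left(15,12 \right)} = 2 \left(-10\right) \left(4 - 10\right) - 309 \left(-4 + 15\right) = 2 \left(-10\right) \left(-6\right) - 3399 = 120 - 3399 = -3279$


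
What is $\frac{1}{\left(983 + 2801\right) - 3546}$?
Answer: $\frac{1}{238} \approx 0.0042017$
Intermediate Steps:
$\frac{1}{\left(983 + 2801\right) - 3546} = \frac{1}{3784 - 3546} = \frac{1}{238}$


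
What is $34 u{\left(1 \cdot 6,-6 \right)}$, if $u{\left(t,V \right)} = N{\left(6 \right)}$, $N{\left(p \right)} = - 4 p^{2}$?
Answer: $-4896$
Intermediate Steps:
$u{\left(t,V \right)} = -144$ ($u{\left(t,V \right)} = - 4 \cdot 6^{2} = \left(-4\right) 36 = -144$)
$34 u{\left(1 \cdot 6,-6 \right)} = 34 \left(-144\right) = -4896$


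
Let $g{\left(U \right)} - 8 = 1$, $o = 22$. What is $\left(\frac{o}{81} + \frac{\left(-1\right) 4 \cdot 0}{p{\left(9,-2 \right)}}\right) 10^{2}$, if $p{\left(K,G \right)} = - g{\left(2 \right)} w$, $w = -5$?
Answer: $\frac{2200}{81} \approx 27.16$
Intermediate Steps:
$g{\left(U \right)} = 9$ ($g{\left(U \right)} = 8 + 1 = 9$)
$p{\left(K,G \right)} = 45$ ($p{\left(K,G \right)} = \left(-1\right) 9 \left(-5\right) = \left(-9\right) \left(-5\right) = 45$)
$\left(\frac{o}{81} + \frac{\left(-1\right) 4 \cdot 0}{p{\left(9,-2 \right)}}\right) 10^{2} = \left(\frac{22}{81} + \frac{\left(-1\right) 4 \cdot 0}{45}\right) 10^{2} = \left(22 \cdot \frac{1}{81} + \left(-4\right) 0 \cdot \frac{1}{45}\right) 100 = \left(\frac{22}{81} + 0 \cdot \frac{1}{45}\right) 100 = \left(\frac{22}{81} + 0\right) 100 = \frac{22}{81} \cdot 100 = \frac{2200}{81}$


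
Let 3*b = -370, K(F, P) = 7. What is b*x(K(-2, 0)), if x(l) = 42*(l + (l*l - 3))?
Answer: -274540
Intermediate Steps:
b = -370/3 (b = (⅓)*(-370) = -370/3 ≈ -123.33)
x(l) = -126 + 42*l + 42*l² (x(l) = 42*(l + (l² - 3)) = 42*(l + (-3 + l²)) = 42*(-3 + l + l²) = -126 + 42*l + 42*l²)
b*x(K(-2, 0)) = -370*(-126 + 42*7 + 42*7²)/3 = -370*(-126 + 294 + 42*49)/3 = -370*(-126 + 294 + 2058)/3 = -370/3*2226 = -274540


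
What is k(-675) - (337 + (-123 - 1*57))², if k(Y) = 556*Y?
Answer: -399949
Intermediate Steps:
k(-675) - (337 + (-123 - 1*57))² = 556*(-675) - (337 + (-123 - 1*57))² = -375300 - (337 + (-123 - 57))² = -375300 - (337 - 180)² = -375300 - 1*157² = -375300 - 1*24649 = -375300 - 24649 = -399949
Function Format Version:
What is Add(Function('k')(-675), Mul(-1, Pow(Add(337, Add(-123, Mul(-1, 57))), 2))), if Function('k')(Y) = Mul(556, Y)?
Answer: -399949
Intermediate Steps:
Add(Function('k')(-675), Mul(-1, Pow(Add(337, Add(-123, Mul(-1, 57))), 2))) = Add(Mul(556, -675), Mul(-1, Pow(Add(337, Add(-123, Mul(-1, 57))), 2))) = Add(-375300, Mul(-1, Pow(Add(337, Add(-123, -57)), 2))) = Add(-375300, Mul(-1, Pow(Add(337, -180), 2))) = Add(-375300, Mul(-1, Pow(157, 2))) = Add(-375300, Mul(-1, 24649)) = Add(-375300, -24649) = -399949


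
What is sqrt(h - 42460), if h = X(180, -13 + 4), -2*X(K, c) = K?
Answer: 5*I*sqrt(1702) ≈ 206.28*I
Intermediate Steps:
X(K, c) = -K/2
h = -90 (h = -1/2*180 = -90)
sqrt(h - 42460) = sqrt(-90 - 42460) = sqrt(-42550) = 5*I*sqrt(1702)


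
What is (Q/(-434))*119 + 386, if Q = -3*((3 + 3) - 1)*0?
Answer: 386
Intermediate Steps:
Q = 0 (Q = -3*(6 - 1)*0 = -3*5*0 = -15*0 = 0)
(Q/(-434))*119 + 386 = (0/(-434))*119 + 386 = (0*(-1/434))*119 + 386 = 0*119 + 386 = 0 + 386 = 386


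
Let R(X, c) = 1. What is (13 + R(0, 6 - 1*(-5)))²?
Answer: 196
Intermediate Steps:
(13 + R(0, 6 - 1*(-5)))² = (13 + 1)² = 14² = 196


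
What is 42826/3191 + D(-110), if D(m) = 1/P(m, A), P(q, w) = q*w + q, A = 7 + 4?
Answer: 56527129/4212120 ≈ 13.420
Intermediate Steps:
A = 11
P(q, w) = q + q*w
D(m) = 1/(12*m) (D(m) = 1/(m*(1 + 11)) = 1/(m*12) = 1/(12*m))
42826/3191 + D(-110) = 42826/3191 + (1/12)/(-110) = 42826*(1/3191) + (1/12)*(-1/110) = 42826/3191 - 1/1320 = 56527129/4212120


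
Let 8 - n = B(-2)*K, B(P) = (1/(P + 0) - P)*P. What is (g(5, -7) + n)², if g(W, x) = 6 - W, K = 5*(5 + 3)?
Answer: 16641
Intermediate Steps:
K = 40 (K = 5*8 = 40)
B(P) = P*(1/P - P) (B(P) = (1/P - P)*P = P*(1/P - P))
n = 128 (n = 8 - (1 - 1*(-2)²)*40 = 8 - (1 - 1*4)*40 = 8 - (1 - 4)*40 = 8 - (-3)*40 = 8 - 1*(-120) = 8 + 120 = 128)
(g(5, -7) + n)² = ((6 - 1*5) + 128)² = ((6 - 5) + 128)² = (1 + 128)² = 129² = 16641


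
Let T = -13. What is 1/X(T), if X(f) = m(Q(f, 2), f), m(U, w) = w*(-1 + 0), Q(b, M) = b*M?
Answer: 1/13 ≈ 0.076923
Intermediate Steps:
Q(b, M) = M*b
m(U, w) = -w (m(U, w) = w*(-1) = -w)
X(f) = -f
1/X(T) = 1/(-1*(-13)) = 1/13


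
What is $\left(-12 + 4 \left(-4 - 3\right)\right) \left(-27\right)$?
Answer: $1080$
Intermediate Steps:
$\left(-12 + 4 \left(-4 - 3\right)\right) \left(-27\right) = \left(-12 + 4 \left(-7\right)\right) \left(-27\right) = \left(-12 - 28\right) \left(-27\right) = \left(-40\right) \left(-27\right) = 1080$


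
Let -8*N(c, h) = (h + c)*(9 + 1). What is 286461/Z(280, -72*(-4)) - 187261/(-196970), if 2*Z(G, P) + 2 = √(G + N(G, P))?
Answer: (-112848071818*I + 187261*√430)/(196970*(√430 + 2*I)) ≈ -2639.2 - 27374.0*I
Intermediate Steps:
N(c, h) = -5*c/4 - 5*h/4 (N(c, h) = -(h + c)*(9 + 1)/8 = -(c + h)*10/8 = -(10*c + 10*h)/8 = -5*c/4 - 5*h/4)
Z(G, P) = -1 + √(-5*P/4 - G/4)/2 (Z(G, P) = -1 + √(G + (-5*G/4 - 5*P/4))/2 = -1 + √(-5*P/4 - G/4)/2)
286461/Z(280, -72*(-4)) - 187261/(-196970) = 286461/(-1 + √(-1*280 - (-60)*6*(-4))/4) - 187261/(-196970) = 286461/(-1 + √(-280 - (-60)*(-24))/4) - 187261*(-1/196970) = 286461/(-1 + √(-280 - 5*288)/4) + 187261/196970 = 286461/(-1 + √(-280 - 1440)/4) + 187261/196970 = 286461/(-1 + √(-1720)/4) + 187261/196970 = 286461/(-1 + (2*I*√430)/4) + 187261/196970 = 286461/(-1 + I*√430/2) + 187261/196970 = 187261/196970 + 286461/(-1 + I*√430/2)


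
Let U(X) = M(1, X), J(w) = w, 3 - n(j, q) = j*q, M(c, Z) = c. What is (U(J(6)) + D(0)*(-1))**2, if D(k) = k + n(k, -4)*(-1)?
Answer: 16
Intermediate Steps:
n(j, q) = 3 - j*q
U(X) = 1
D(k) = -3 - 3*k (D(k) = k + (3 - 1*k*(-4))*(-1) = k + (3 + 4*k)*(-1) = k + (-3 - 4*k) = -3 - 3*k)
(U(J(6)) + D(0)*(-1))**2 = (1 + (-3 - 3*0)*(-1))**2 = (1 + (-3 + 0)*(-1))**2 = (1 - 3*(-1))**2 = (1 + 3)**2 = 4**2 = 16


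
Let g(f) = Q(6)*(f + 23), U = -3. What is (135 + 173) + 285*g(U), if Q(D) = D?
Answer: 34508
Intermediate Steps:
g(f) = 138 + 6*f (g(f) = 6*(f + 23) = 6*(23 + f) = 138 + 6*f)
(135 + 173) + 285*g(U) = (135 + 173) + 285*(138 + 6*(-3)) = 308 + 285*(138 - 18) = 308 + 285*120 = 308 + 34200 = 34508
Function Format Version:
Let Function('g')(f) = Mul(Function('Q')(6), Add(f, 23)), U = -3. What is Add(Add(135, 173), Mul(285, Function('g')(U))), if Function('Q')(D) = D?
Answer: 34508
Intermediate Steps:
Function('g')(f) = Add(138, Mul(6, f)) (Function('g')(f) = Mul(6, Add(f, 23)) = Mul(6, Add(23, f)) = Add(138, Mul(6, f)))
Add(Add(135, 173), Mul(285, Function('g')(U))) = Add(Add(135, 173), Mul(285, Add(138, Mul(6, -3)))) = Add(308, Mul(285, Add(138, -18))) = Add(308, Mul(285, 120)) = Add(308, 34200) = 34508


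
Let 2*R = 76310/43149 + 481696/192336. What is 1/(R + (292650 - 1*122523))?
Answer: 172898043/29414994755845 ≈ 5.8779e-6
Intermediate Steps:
R = 369394384/172898043 (R = (76310/43149 + 481696/192336)/2 = (76310*(1/43149) + 481696*(1/192336))/2 = (76310/43149 + 30106/12021)/2 = (1/2)*(738788768/172898043) = 369394384/172898043 ≈ 2.1365)
1/(R + (292650 - 1*122523)) = 1/(369394384/172898043 + (292650 - 1*122523)) = 1/(369394384/172898043 + (292650 - 122523)) = 1/(369394384/172898043 + 170127) = 1/(29414994755845/172898043) = 172898043/29414994755845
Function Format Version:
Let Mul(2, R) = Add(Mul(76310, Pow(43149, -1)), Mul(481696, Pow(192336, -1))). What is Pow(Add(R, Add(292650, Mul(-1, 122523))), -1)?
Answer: Rational(172898043, 29414994755845) ≈ 5.8779e-6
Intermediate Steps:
R = Rational(369394384, 172898043) (R = Mul(Rational(1, 2), Add(Mul(76310, Pow(43149, -1)), Mul(481696, Pow(192336, -1)))) = Mul(Rational(1, 2), Add(Mul(76310, Rational(1, 43149)), Mul(481696, Rational(1, 192336)))) = Mul(Rational(1, 2), Add(Rational(76310, 43149), Rational(30106, 12021))) = Mul(Rational(1, 2), Rational(738788768, 172898043)) = Rational(369394384, 172898043) ≈ 2.1365)
Pow(Add(R, Add(292650, Mul(-1, 122523))), -1) = Pow(Add(Rational(369394384, 172898043), Add(292650, Mul(-1, 122523))), -1) = Pow(Add(Rational(369394384, 172898043), Add(292650, -122523)), -1) = Pow(Add(Rational(369394384, 172898043), 170127), -1) = Pow(Rational(29414994755845, 172898043), -1) = Rational(172898043, 29414994755845)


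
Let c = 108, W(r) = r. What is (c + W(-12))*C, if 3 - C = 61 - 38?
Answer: -1920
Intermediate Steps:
C = -20 (C = 3 - (61 - 38) = 3 - 1*23 = 3 - 23 = -20)
(c + W(-12))*C = (108 - 12)*(-20) = 96*(-20) = -1920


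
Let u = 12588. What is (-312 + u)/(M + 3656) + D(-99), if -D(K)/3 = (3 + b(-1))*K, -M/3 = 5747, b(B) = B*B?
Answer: 1466064/1235 ≈ 1187.1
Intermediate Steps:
b(B) = B²
M = -17241 (M = -3*5747 = -17241)
D(K) = -12*K (D(K) = -3*(3 + (-1)²)*K = -3*(3 + 1)*K = -12*K)
(-312 + u)/(M + 3656) + D(-99) = (-312 + 12588)/(-17241 + 3656) - 12*(-99) = 12276/(-13585) + 1188 = 12276*(-1/13585) + 1188 = -1116/1235 + 1188 = 1466064/1235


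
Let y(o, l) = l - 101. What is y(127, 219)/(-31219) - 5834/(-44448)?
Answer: 88443391/693811056 ≈ 0.12747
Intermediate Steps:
y(o, l) = -101 + l
y(127, 219)/(-31219) - 5834/(-44448) = (-101 + 219)/(-31219) - 5834/(-44448) = 118*(-1/31219) - 5834*(-1/44448) = -118/31219 + 2917/22224 = 88443391/693811056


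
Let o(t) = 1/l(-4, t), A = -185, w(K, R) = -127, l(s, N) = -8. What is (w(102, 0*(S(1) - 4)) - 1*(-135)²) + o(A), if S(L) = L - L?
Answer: -146817/8 ≈ -18352.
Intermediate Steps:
S(L) = 0
o(t) = -⅛ (o(t) = 1/(-8) = -⅛)
(w(102, 0*(S(1) - 4)) - 1*(-135)²) + o(A) = (-127 - 1*(-135)²) - ⅛ = (-127 - 1*18225) - ⅛ = (-127 - 18225) - ⅛ = -18352 - ⅛ = -146817/8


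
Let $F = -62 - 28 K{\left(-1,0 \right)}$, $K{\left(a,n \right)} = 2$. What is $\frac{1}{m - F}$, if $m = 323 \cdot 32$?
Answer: $\frac{1}{10454} \approx 9.5657 \cdot 10^{-5}$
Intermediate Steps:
$m = 10336$
$F = -118$ ($F = -62 - 56 = -118$)
$\frac{1}{m - F} = \frac{1}{10336 - -118} = \frac{1}{10336 + 118} = \frac{1}{10454}$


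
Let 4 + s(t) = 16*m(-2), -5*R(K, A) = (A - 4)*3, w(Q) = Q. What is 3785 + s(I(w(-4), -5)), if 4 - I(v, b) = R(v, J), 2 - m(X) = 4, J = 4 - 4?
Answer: 3749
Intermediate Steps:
J = 0
m(X) = -2 (m(X) = 2 - 1*4 = 2 - 4 = -2)
R(K, A) = 12/5 - 3*A/5 (R(K, A) = -(A - 4)*3/5 = -(-4 + A)*3/5 = -(-12 + 3*A)/5 = 12/5 - 3*A/5)
I(v, b) = 8/5 (I(v, b) = 4 - (12/5 - ⅗*0) = 4 - (12/5 + 0) = 4 - 1*12/5 = 4 - 12/5 = 8/5)
s(t) = -36 (s(t) = -4 + 16*(-2) = -4 - 32 = -36)
3785 + s(I(w(-4), -5)) = 3785 - 36 = 3749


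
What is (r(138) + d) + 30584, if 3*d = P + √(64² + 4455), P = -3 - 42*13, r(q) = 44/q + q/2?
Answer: 2102452/69 + √8551/3 ≈ 30501.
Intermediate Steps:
r(q) = q/2 + 44/q (r(q) = 44/q + q*(½) = 44/q + q/2 = q/2 + 44/q)
P = -549 (P = -3 - 546 = -549)
d = -183 + √8551/3 (d = (-549 + √(64² + 4455))/3 = (-549 + √(4096 + 4455))/3 = (-549 + √8551)/3 = -183 + √8551/3 ≈ -152.18)
(r(138) + d) + 30584 = (((½)*138 + 44/138) + (-183 + √8551/3)) + 30584 = ((69 + 44*(1/138)) + (-183 + √8551/3)) + 30584 = ((69 + 22/69) + (-183 + √8551/3)) + 30584 = (4783/69 + (-183 + √8551/3)) + 30584 = (-7844/69 + √8551/3) + 30584 = 2102452/69 + √8551/3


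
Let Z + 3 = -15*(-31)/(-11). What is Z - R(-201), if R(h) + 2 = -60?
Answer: 184/11 ≈ 16.727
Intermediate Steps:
R(h) = -62 (R(h) = -2 - 60 = -62)
Z = -498/11 (Z = -3 - 15*(-31)/(-11) = -3 + 465*(-1/11) = -3 - 465/11 = -498/11 ≈ -45.273)
Z - R(-201) = -498/11 - 1*(-62) = -498/11 + 62 = 184/11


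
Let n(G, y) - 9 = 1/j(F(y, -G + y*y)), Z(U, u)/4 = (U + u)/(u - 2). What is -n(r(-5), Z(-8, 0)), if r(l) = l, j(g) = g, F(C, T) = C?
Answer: -145/16 ≈ -9.0625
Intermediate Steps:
Z(U, u) = 4*(U + u)/(-2 + u) (Z(U, u) = 4*((U + u)/(u - 2)) = 4*((U + u)/(-2 + u)) = 4*(U + u)/(-2 + u))
n(G, y) = 9 + 1/y
-n(r(-5), Z(-8, 0)) = -(9 + 1/(4*(-8 + 0)/(-2 + 0))) = -(9 + 1/(4*(-8)/(-2))) = -(9 + 1/(4*(-½)*(-8))) = -(9 + 1/16) = -1*145/16 = -145/16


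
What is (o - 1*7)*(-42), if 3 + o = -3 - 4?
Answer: 714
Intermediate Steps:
o = -10 (o = -3 + (-3 - 4) = -3 - 7 = -10)
(o - 1*7)*(-42) = (-10 - 1*7)*(-42) = (-10 - 7)*(-42) = -17*(-42) = 714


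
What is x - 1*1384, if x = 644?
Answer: -740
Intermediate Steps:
x - 1*1384 = 644 - 1*1384 = 644 - 1384 = -740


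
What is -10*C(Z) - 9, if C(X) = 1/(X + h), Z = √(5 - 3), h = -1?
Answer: -19 - 10*√2 ≈ -33.142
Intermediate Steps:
Z = √2 ≈ 1.4142
C(X) = 1/(-1 + X) (C(X) = 1/(X - 1) = 1/(-1 + X))
-10*C(Z) - 9 = -10/(-1 + √2) - 9 = -9 - 10/(-1 + √2)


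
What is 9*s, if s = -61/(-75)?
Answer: 183/25 ≈ 7.3200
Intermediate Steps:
s = 61/75 (s = -61*(-1/75) = 61/75 ≈ 0.81333)
9*s = 9*(61/75) = 183/25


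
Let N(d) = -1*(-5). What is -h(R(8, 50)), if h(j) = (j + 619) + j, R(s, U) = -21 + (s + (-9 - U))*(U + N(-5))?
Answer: 5033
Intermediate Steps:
N(d) = 5
R(s, U) = -21 + (5 + U)*(-9 + s - U) (R(s, U) = -21 + (s + (-9 - U))*(U + 5) = -21 + (-9 + s - U)*(5 + U) = -21 + (5 + U)*(-9 + s - U))
h(j) = 619 + 2*j (h(j) = (619 + j) + j = 619 + 2*j)
-h(R(8, 50)) = -(619 + 2*(-66 - 1*50² - 14*50 + 5*8 + 50*8)) = -(619 + 2*(-66 - 1*2500 - 700 + 40 + 400)) = -(619 + 2*(-66 - 2500 - 700 + 40 + 400)) = -(619 + 2*(-2826)) = -(619 - 5652) = -1*(-5033) = 5033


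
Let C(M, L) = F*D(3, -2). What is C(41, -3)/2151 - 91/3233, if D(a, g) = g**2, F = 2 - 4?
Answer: -221605/6954183 ≈ -0.031866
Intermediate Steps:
F = -2
C(M, L) = -8 (C(M, L) = -2*(-2)**2 = -2*4 = -8)
C(41, -3)/2151 - 91/3233 = -8/2151 - 91/3233 = -221605/6954183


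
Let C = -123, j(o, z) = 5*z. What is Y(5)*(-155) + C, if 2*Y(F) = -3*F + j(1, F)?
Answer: -898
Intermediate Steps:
Y(F) = F (Y(F) = (-3*F + 5*F)/2 = (2*F)/2 = F)
Y(5)*(-155) + C = 5*(-155) - 123 = -775 - 123 = -898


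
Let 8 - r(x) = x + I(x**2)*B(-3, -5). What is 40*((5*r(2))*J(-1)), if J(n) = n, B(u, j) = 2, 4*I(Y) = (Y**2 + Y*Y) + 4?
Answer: 2400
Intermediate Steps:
I(Y) = 1 + Y**2/2 (I(Y) = ((Y**2 + Y*Y) + 4)/4 = ((Y**2 + Y**2) + 4)/4 = (2*Y**2 + 4)/4 = (4 + 2*Y**2)/4 = 1 + Y**2/2)
r(x) = 6 - x - x**4 (r(x) = 8 - (x + (1 + (x**2)**2/2)*2) = 8 - (x + (1 + x**4/2)*2) = 8 - (x + (2 + x**4)) = 8 - (2 + x + x**4) = 8 + (-2 - x - x**4) = 6 - x - x**4)
40*((5*r(2))*J(-1)) = 40*((5*(6 - 1*2 - 1*2**4))*(-1)) = 40*((5*(6 - 2 - 1*16))*(-1)) = 40*((5*(6 - 2 - 16))*(-1)) = 40*((5*(-12))*(-1)) = 40*(-60*(-1)) = 40*60 = 2400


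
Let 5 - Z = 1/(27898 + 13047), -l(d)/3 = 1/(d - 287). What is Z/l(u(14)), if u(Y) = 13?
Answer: 56094376/122835 ≈ 456.66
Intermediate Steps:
l(d) = -3/(-287 + d) (l(d) = -3/(d - 287) = -3/(-287 + d))
Z = 204724/40945 (Z = 5 - 1/(27898 + 13047) = 5 - 1/40945 = 204724/40945 ≈ 5.0000)
Z/l(u(14)) = 204724/(40945*((-3/(-287 + 13)))) = 204724/(40945*((-3/(-274)))) = 204724/(40945*((-3*(-1/274)))) = 204724/(40945*(3/274)) = (204724/40945)*(274/3) = 56094376/122835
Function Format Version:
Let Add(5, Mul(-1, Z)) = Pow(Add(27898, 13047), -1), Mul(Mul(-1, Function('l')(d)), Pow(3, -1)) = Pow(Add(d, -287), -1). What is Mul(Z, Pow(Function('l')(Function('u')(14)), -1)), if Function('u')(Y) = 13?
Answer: Rational(56094376, 122835) ≈ 456.66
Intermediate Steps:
Function('l')(d) = Mul(-3, Pow(Add(-287, d), -1)) (Function('l')(d) = Mul(-3, Pow(Add(d, -287), -1)) = Mul(-3, Pow(Add(-287, d), -1)))
Z = Rational(204724, 40945) (Z = Add(5, Mul(-1, Pow(Add(27898, 13047), -1))) = Add(5, Mul(-1, Pow(40945, -1))) = Add(5, Mul(-1, Rational(1, 40945))) = Add(5, Rational(-1, 40945)) = Rational(204724, 40945) ≈ 5.0000)
Mul(Z, Pow(Function('l')(Function('u')(14)), -1)) = Mul(Rational(204724, 40945), Pow(Mul(-3, Pow(Add(-287, 13), -1)), -1)) = Mul(Rational(204724, 40945), Pow(Mul(-3, Pow(-274, -1)), -1)) = Mul(Rational(204724, 40945), Pow(Mul(-3, Rational(-1, 274)), -1)) = Mul(Rational(204724, 40945), Pow(Rational(3, 274), -1)) = Mul(Rational(204724, 40945), Rational(274, 3)) = Rational(56094376, 122835)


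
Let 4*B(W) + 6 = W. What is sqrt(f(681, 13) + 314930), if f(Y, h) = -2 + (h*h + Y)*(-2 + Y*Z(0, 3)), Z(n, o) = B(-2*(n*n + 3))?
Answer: I*sqrt(1423322) ≈ 1193.0*I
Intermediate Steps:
B(W) = -3/2 + W/4
Z(n, o) = -3 - n**2/2 (Z(n, o) = -3/2 + (-2*(n*n + 3))/4 = -3/2 + (-2*(n**2 + 3))/4 = -3/2 + (-2*(3 + n**2))/4 = -3/2 + (-6 - 2*n**2)/4 = -3/2 + (-3/2 - n**2/2) = -3 - n**2/2)
f(Y, h) = -2 + (-2 - 3*Y)*(Y + h**2) (f(Y, h) = -2 + (h*h + Y)*(-2 + Y*(-3 - 1/2*0**2)) = -2 + (h**2 + Y)*(-2 + Y*(-3 - 1/2*0)) = -2 + (Y + h**2)*(-2 + Y*(-3 + 0)) = -2 + (Y + h**2)*(-2 + Y*(-3)) = -2 + (Y + h**2)*(-2 - 3*Y) = -2 + (-2 - 3*Y)*(Y + h**2))
sqrt(f(681, 13) + 314930) = sqrt((-2 - 3*681**2 - 2*681 - 2*13**2 - 3*681*13**2) + 314930) = sqrt((-2 - 3*463761 - 1362 - 2*169 - 3*681*169) + 314930) = sqrt((-2 - 1391283 - 1362 - 338 - 345267) + 314930) = sqrt(-1738252 + 314930) = sqrt(-1423322) = I*sqrt(1423322)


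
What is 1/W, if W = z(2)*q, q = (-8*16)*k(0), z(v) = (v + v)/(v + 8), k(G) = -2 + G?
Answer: 5/512 ≈ 0.0097656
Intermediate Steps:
z(v) = 2*v/(8 + v) (z(v) = (2*v)/(8 + v) = 2*v/(8 + v))
q = 256 (q = (-8*16)*(-2 + 0) = -128*(-2) = 256)
W = 512/5 (W = (2*2/(8 + 2))*256 = (2*2/10)*256 = (2*2*(1/10))*256 = (2/5)*256 = 512/5 ≈ 102.40)
1/W = 1/(512/5) = 5/512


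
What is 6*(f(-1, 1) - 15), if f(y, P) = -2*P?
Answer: -102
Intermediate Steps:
6*(f(-1, 1) - 15) = 6*(-2*1 - 15) = 6*(-2 - 15) = 6*(-17) = -102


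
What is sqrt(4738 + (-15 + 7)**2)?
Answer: 49*sqrt(2) ≈ 69.297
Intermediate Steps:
sqrt(4738 + (-15 + 7)**2) = sqrt(4738 + (-8)**2) = sqrt(4738 + 64) = sqrt(4802) = 49*sqrt(2)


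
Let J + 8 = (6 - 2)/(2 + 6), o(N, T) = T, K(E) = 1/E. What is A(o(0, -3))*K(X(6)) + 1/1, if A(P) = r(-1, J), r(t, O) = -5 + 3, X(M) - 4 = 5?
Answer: 7/9 ≈ 0.77778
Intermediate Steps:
X(M) = 9 (X(M) = 4 + 5 = 9)
K(E) = 1/E
J = -15/2 (J = -8 + (6 - 2)/(2 + 6) = -8 + 4/8 = -8 + 4*(⅛) = -8 + ½ = -15/2 ≈ -7.5000)
r(t, O) = -2
A(P) = -2
A(o(0, -3))*K(X(6)) + 1/1 = -2/9 + 1/1 = -2*⅑ + 1 = -2/9 + 1 = 7/9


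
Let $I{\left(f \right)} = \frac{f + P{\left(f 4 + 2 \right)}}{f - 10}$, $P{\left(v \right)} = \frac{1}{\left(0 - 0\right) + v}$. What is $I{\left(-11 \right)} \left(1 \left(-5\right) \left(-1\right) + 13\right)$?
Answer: $\frac{463}{49} \approx 9.449$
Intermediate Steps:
$P{\left(v \right)} = \frac{1}{v}$ ($P{\left(v \right)} = \frac{1}{\left(0 + 0\right) + v} = \frac{1}{0 + v} = \frac{1}{v}$)
$I{\left(f \right)} = \frac{f + \frac{1}{2 + 4 f}}{-10 + f}$ ($I{\left(f \right)} = \frac{f + \frac{1}{f 4 + 2}}{f - 10} = \frac{f + \frac{1}{4 f + 2}}{-10 + f} = \frac{f + \frac{1}{2 + 4 f}}{-10 + f}$)
$I{\left(-11 \right)} \left(1 \left(-5\right) \left(-1\right) + 13\right) = \frac{\frac{1}{2} - 11 \left(1 + 2 \left(-11\right)\right)}{\left(1 + 2 \left(-11\right)\right) \left(-10 - 11\right)} \left(1 \left(-5\right) \left(-1\right) + 13\right) = \frac{\frac{1}{2} - 11 \left(1 - 22\right)}{\left(1 - 22\right) \left(-21\right)} \left(\left(-5\right) \left(-1\right) + 13\right) = \frac{1}{-21} \left(- \frac{1}{21}\right) \left(\frac{1}{2} - -231\right) \left(5 + 13\right) = \left(- \frac{1}{21}\right) \left(- \frac{1}{21}\right) \left(\frac{1}{2} + 231\right) 18 = \left(- \frac{1}{21}\right) \left(- \frac{1}{21}\right) \frac{463}{2} \cdot 18 = \frac{463}{882} \cdot 18 = \frac{463}{49}$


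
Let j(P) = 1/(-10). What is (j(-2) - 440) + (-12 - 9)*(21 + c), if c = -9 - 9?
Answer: -5031/10 ≈ -503.10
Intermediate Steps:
c = -18
j(P) = -⅒
(j(-2) - 440) + (-12 - 9)*(21 + c) = (-⅒ - 440) + (-12 - 9)*(21 - 18) = -4401/10 - 21*3 = -4401/10 - 63 = -5031/10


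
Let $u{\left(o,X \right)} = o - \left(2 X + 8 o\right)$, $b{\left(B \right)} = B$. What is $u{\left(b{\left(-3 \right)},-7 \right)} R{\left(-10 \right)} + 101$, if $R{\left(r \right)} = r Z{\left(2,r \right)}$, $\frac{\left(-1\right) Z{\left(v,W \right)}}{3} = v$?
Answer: $2201$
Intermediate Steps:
$Z{\left(v,W \right)} = - 3 v$
$R{\left(r \right)} = - 6 r$ ($R{\left(r \right)} = r \left(\left(-3\right) 2\right) = r \left(-6\right) = - 6 r$)
$u{\left(o,X \right)} = - 7 o - 2 X$
$u{\left(b{\left(-3 \right)},-7 \right)} R{\left(-10 \right)} + 101 = \left(\left(-7\right) \left(-3\right) - -14\right) \left(\left(-6\right) \left(-10\right)\right) + 101 = \left(21 + 14\right) 60 + 101 = 35 \cdot 60 + 101 = 2100 + 101 = 2201$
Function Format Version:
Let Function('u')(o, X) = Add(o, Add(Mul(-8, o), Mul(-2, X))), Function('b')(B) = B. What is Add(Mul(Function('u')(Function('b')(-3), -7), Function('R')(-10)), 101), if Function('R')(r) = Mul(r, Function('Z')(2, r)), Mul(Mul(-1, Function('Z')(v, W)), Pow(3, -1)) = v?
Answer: 2201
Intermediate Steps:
Function('Z')(v, W) = Mul(-3, v)
Function('R')(r) = Mul(-6, r) (Function('R')(r) = Mul(r, Mul(-3, 2)) = Mul(r, -6) = Mul(-6, r))
Function('u')(o, X) = Add(Mul(-7, o), Mul(-2, X))
Add(Mul(Function('u')(Function('b')(-3), -7), Function('R')(-10)), 101) = Add(Mul(Add(Mul(-7, -3), Mul(-2, -7)), Mul(-6, -10)), 101) = Add(Mul(Add(21, 14), 60), 101) = Add(Mul(35, 60), 101) = Add(2100, 101) = 2201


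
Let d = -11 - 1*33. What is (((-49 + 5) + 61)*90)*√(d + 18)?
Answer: 1530*I*√26 ≈ 7801.5*I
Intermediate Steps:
d = -44 (d = -11 - 33 = -44)
(((-49 + 5) + 61)*90)*√(d + 18) = (((-49 + 5) + 61)*90)*√(-44 + 18) = ((-44 + 61)*90)*√(-26) = (17*90)*(I*√26) = 1530*(I*√26) = 1530*I*√26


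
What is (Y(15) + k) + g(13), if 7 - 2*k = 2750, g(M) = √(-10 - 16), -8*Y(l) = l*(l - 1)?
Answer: -5591/4 + I*√26 ≈ -1397.8 + 5.099*I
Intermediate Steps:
Y(l) = -l*(-1 + l)/8 (Y(l) = -l*(l - 1)/8 = -l*(-1 + l)/8)
g(M) = I*√26 (g(M) = √(-26) = I*√26)
k = -2743/2 (k = 7/2 - ½*2750 = 7/2 - 1375 = -2743/2 ≈ -1371.5)
(Y(15) + k) + g(13) = ((⅛)*15*(1 - 1*15) - 2743/2) + I*√26 = ((⅛)*15*(1 - 15) - 2743/2) + I*√26 = ((⅛)*15*(-14) - 2743/2) + I*√26 = (-105/4 - 2743/2) + I*√26 = -5591/4 + I*√26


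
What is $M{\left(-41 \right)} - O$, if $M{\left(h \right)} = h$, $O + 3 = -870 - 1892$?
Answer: $2724$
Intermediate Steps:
$O = -2765$ ($O = -3 - 2762 = -2765$)
$M{\left(-41 \right)} - O = -41 - -2765 = -41 + 2765 = 2724$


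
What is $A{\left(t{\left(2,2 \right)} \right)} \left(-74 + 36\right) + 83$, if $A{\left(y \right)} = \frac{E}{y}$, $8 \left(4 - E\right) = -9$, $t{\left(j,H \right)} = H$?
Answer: $- \frac{115}{8} \approx -14.375$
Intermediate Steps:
$E = \frac{41}{8}$ ($E = 4 - - \frac{9}{8} = 4 + \frac{9}{8} = \frac{41}{8} \approx 5.125$)
$A{\left(y \right)} = \frac{41}{8 y}$
$A{\left(t{\left(2,2 \right)} \right)} \left(-74 + 36\right) + 83 = \frac{41}{8 \cdot 2} \left(-74 + 36\right) + 83 = \frac{41}{8} \cdot \frac{1}{2} \left(-38\right) + 83 = \frac{41}{16} \left(-38\right) + 83 = - \frac{779}{8} + 83 = - \frac{115}{8}$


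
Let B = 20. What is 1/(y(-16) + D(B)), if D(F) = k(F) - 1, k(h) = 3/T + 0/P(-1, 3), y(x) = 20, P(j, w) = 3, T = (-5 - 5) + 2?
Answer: 8/149 ≈ 0.053691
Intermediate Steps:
T = -8 (T = -10 + 2 = -8)
k(h) = -3/8 (k(h) = 3/(-8) + 0/3 = 3*(-1/8) + 0*(1/3) = -3/8 + 0 = -3/8)
D(F) = -11/8 (D(F) = -3/8 - 1 = -11/8)
1/(y(-16) + D(B)) = 1/(20 - 11/8) = 1/(149/8) = 8/149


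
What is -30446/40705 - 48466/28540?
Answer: -284173737/116172070 ≈ -2.4461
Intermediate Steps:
-30446/40705 - 48466/28540 = -30446*1/40705 - 48466*1/28540 = -30446/40705 - 24233/14270 = -284173737/116172070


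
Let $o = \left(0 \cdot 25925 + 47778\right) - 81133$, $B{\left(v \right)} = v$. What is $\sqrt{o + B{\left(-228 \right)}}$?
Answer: $i \sqrt{33583} \approx 183.26 i$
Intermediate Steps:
$o = -33355$ ($o = \left(0 + 47778\right) - 81133 = 47778 - 81133 = -33355$)
$\sqrt{o + B{\left(-228 \right)}} = \sqrt{-33355 - 228} = \sqrt{-33583} = i \sqrt{33583}$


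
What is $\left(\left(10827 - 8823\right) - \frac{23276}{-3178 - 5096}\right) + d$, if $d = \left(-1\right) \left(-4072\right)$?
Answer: $\frac{25148050}{4137} \approx 6078.8$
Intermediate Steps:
$d = 4072$
$\left(\left(10827 - 8823\right) - \frac{23276}{-3178 - 5096}\right) + d = \left(\left(10827 - 8823\right) - \frac{23276}{-3178 - 5096}\right) + 4072 = \left(2004 - \frac{23276}{-8274}\right) + 4072 = \left(2004 - - \frac{11638}{4137}\right) + 4072 = \left(2004 + \frac{11638}{4137}\right) + 4072 = \frac{8302186}{4137} + 4072 = \frac{25148050}{4137}$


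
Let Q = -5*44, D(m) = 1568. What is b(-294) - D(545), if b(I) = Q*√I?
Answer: -1568 - 1540*I*√6 ≈ -1568.0 - 3772.2*I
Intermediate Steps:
Q = -220
b(I) = -220*√I
b(-294) - D(545) = -1540*I*√6 - 1*1568 = -1540*I*√6 - 1568 = -1568 - 1540*I*√6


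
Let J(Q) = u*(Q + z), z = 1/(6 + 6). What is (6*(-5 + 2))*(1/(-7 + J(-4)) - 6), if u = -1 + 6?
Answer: 34668/319 ≈ 108.68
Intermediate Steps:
z = 1/12 ≈ 0.083333
u = 5
J(Q) = 5/12 + 5*Q (J(Q) = 5*(Q + 1/12) = 5*(1/12 + Q) = 5/12 + 5*Q)
(6*(-5 + 2))*(1/(-7 + J(-4)) - 6) = (6*(-5 + 2))*(1/(-7 + (5/12 + 5*(-4))) - 6) = (6*(-3))*(1/(-7 + (5/12 - 20)) - 6) = -18*(1/(-7 - 235/12) - 6) = -18*(1/(-319/12) - 6) = -18*(-12/319 - 6) = -18*(-1926/319) = 34668/319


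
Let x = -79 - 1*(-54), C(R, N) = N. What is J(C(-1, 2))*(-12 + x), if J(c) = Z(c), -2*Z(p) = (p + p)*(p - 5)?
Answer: -222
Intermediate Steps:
Z(p) = -p*(-5 + p) (Z(p) = -(p + p)*(p - 5)/2 = -2*p*(-5 + p)/2 = -p*(-5 + p))
J(c) = c*(5 - c)
x = -25 (x = -79 + 54 = -25)
J(C(-1, 2))*(-12 + x) = (2*(5 - 1*2))*(-12 - 25) = (2*(5 - 2))*(-37) = (2*3)*(-37) = 6*(-37) = -222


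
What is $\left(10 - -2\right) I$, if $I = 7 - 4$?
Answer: $36$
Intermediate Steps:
$I = 3$ ($I = 7 - 4 = 3$)
$\left(10 - -2\right) I = \left(10 - -2\right) 3 = \left(10 + 2\right) 3 = 12 \cdot 3 = 36$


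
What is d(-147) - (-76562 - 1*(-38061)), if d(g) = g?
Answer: 38354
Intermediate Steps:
d(-147) - (-76562 - 1*(-38061)) = -147 - (-76562 - 1*(-38061)) = -147 - (-76562 + 38061) = -147 - 1*(-38501) = -147 + 38501 = 38354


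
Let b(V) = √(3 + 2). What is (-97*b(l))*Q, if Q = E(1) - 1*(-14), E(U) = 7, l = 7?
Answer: -2037*√5 ≈ -4554.9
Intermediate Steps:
b(V) = √5
Q = 21 (Q = 7 - 1*(-14) = 7 + 14 = 21)
(-97*b(l))*Q = -97*√5*21 = -2037*√5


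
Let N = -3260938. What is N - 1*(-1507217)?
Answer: -1753721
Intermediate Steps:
N - 1*(-1507217) = -3260938 - 1*(-1507217) = -3260938 + 1507217 = -1753721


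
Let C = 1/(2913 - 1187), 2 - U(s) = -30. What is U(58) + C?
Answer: 55233/1726 ≈ 32.001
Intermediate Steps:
U(s) = 32 (U(s) = 2 - 1*(-30) = 2 + 30 = 32)
C = 1/1726 ≈ 0.00057937
U(58) + C = 32 + 1/1726 = 55233/1726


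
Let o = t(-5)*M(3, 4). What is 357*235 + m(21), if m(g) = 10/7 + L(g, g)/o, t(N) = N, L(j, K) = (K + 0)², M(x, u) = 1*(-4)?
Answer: 11748587/140 ≈ 83919.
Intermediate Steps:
M(x, u) = -4
L(j, K) = K²
o = 20 (o = -5*(-4) = 20)
m(g) = 10/7 + g²/20
357*235 + m(21) = 357*235 + (10/7 + (1/20)*21²) = 83895 + (10/7 + (1/20)*441) = 83895 + (10/7 + 441/20) = 83895 + 3287/140 = 11748587/140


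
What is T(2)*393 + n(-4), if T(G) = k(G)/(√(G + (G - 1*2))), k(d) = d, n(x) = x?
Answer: -4 + 393*√2 ≈ 551.79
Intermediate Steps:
T(G) = G/√(-2 + 2*G) (T(G) = G/(√(G + (G - 1*2))) = G/(√(G + (G - 2))) = G/(√(G + (-2 + G))) = G/(√(-2 + 2*G)) = G/√(-2 + 2*G))
T(2)*393 + n(-4) = ((½)*2*√2/√(-1 + 2))*393 - 4 = ((½)*2*√2/√1)*393 - 4 = ((½)*2*√2*1)*393 - 4 = √2*393 - 4 = 393*√2 - 4 = -4 + 393*√2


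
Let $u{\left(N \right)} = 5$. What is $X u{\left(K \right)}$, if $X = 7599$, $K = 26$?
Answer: $37995$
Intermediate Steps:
$X u{\left(K \right)} = 7599 \cdot 5 = 37995$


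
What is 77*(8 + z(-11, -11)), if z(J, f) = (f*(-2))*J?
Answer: -18018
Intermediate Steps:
z(J, f) = -2*J*f (z(J, f) = (-2*f)*J = -2*J*f)
77*(8 + z(-11, -11)) = 77*(8 - 2*(-11)*(-11)) = 77*(8 - 242) = 77*(-234) = -18018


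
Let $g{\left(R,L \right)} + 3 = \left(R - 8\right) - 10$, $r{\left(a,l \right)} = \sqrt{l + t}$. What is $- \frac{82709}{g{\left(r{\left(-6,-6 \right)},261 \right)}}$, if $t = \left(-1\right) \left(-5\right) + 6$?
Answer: $\frac{1736889}{436} + \frac{82709 \sqrt{5}}{436} \approx 4407.9$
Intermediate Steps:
$t = 11$ ($t = 5 + 6 = 11$)
$r{\left(a,l \right)} = \sqrt{11 + l}$ ($r{\left(a,l \right)} = \sqrt{l + 11} = \sqrt{11 + l}$)
$g{\left(R,L \right)} = -21 + R$ ($g{\left(R,L \right)} = -3 + \left(\left(R - 8\right) - 10\right) = -3 + \left(\left(-8 + R\right) - 10\right) = -3 + \left(-18 + R\right) = -21 + R$)
$- \frac{82709}{g{\left(r{\left(-6,-6 \right)},261 \right)}} = - \frac{82709}{-21 + \sqrt{11 - 6}} = - \frac{82709}{-21 + \sqrt{5}}$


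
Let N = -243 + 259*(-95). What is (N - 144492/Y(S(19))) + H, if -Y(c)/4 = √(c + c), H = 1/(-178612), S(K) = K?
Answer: -4438150977/178612 + 36123*√38/38 ≈ -18988.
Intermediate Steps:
H = -1/178612 ≈ -5.5987e-6
N = -24848 (N = -243 - 24605 = -24848)
Y(c) = -4*√2*√c (Y(c) = -4*√(c + c) = -4*√2*√c)
(N - 144492/Y(S(19))) + H = (-24848 - 144492*(-√38/152)) - 1/178612 = (-24848 - (-36123)*√38/38) - 1/178612 = (-24848 + 36123*√38/38) - 1/178612 = -4438150977/178612 + 36123*√38/38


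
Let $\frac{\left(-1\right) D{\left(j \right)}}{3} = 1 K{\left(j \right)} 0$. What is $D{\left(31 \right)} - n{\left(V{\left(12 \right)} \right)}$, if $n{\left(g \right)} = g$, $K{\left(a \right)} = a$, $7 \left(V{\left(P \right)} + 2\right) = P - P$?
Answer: $2$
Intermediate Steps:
$V{\left(P \right)} = -2$ ($V{\left(P \right)} = -2 + \frac{P - P}{7} = -2 + \frac{1}{7} \cdot 0 = -2 + 0 = -2$)
$D{\left(j \right)} = 0$ ($D{\left(j \right)} = - 3 \cdot 1 j 0 = - 3 j 0 = \left(-3\right) 0 = 0$)
$D{\left(31 \right)} - n{\left(V{\left(12 \right)} \right)} = 0 - -2 = 0 + 2 = 2$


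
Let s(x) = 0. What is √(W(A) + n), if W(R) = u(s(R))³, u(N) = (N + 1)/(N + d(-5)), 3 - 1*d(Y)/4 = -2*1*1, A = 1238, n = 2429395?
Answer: √97175800005/200 ≈ 1558.7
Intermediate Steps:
d(Y) = 20 (d(Y) = 12 - 4*(-2*1) = 12 - (-8) = 12 - 4*(-2) = 12 + 8 = 20)
u(N) = (1 + N)/(20 + N) (u(N) = (N + 1)/(N + 20) = (1 + N)/(20 + N))
W(R) = 1/8000 (W(R) = ((1 + 0)/(20 + 0))³ = (1/20)³ = 1/8000)
√(W(A) + n) = √(1/8000 + 2429395) = √(19435160001/8000) = √97175800005/200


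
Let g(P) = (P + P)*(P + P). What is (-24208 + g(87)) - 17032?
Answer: -10964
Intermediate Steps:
g(P) = 4*P² (g(P) = (2*P)*(2*P) = 4*P²)
(-24208 + g(87)) - 17032 = (-24208 + 4*87²) - 17032 = (-24208 + 4*7569) - 17032 = (-24208 + 30276) - 17032 = 6068 - 17032 = -10964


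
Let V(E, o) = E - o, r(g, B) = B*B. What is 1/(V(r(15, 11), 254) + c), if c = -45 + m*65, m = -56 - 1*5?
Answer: -1/4143 ≈ -0.00024137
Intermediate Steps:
r(g, B) = B**2
m = -61 (m = -56 - 5 = -61)
c = -4010 (c = -45 - 61*65 = -45 - 3965 = -4010)
1/(V(r(15, 11), 254) + c) = 1/((11**2 - 1*254) - 4010) = 1/((121 - 254) - 4010) = 1/(-133 - 4010) = 1/(-4143) = -1/4143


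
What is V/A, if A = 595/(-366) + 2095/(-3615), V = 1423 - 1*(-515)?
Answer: -170943228/194513 ≈ -878.83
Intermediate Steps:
V = 1938 (V = 1423 + 515 = 1938)
A = -194513/88206 (A = 595*(-1/366) + 2095*(-1/3615) = -595/366 - 419/723 = -194513/88206 ≈ -2.2052)
V/A = 1938/(-194513/88206) = 1938*(-88206/194513) = -170943228/194513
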